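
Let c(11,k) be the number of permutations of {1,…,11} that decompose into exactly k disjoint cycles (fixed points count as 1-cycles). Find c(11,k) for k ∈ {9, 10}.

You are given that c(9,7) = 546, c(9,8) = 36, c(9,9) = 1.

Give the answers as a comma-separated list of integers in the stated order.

1320, 55

@10  (10,8):36·9+546→870, (10,9):1·9+36→45, (10,10):0·9+1→1
@11  (11,9):45·10+870→1320, (11,10):1·10+45→55
Read c(11,9) = 1320, c(11,10) = 55.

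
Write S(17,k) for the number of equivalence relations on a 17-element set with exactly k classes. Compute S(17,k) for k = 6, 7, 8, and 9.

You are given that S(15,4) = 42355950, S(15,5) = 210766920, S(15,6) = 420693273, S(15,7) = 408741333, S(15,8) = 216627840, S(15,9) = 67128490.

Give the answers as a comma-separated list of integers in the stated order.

17505749898, 25708104786, 20415995028, 9528822303

@16  (16,5):210766920·5+42355950→1096190550, (16,6):420693273·6+210766920→2734926558, (16,7):408741333·7+420693273→3281882604, (16,8):216627840·8+408741333→2141764053, (16,9):67128490·9+216627840→820784250
@17  (17,6):2734926558·6+1096190550→17505749898, (17,7):3281882604·7+2734926558→25708104786, (17,8):2141764053·8+3281882604→20415995028, (17,9):820784250·9+2141764053→9528822303
Read S(17,6) = 17505749898, S(17,7) = 25708104786, S(17,8) = 20415995028, S(17,9) = 9528822303.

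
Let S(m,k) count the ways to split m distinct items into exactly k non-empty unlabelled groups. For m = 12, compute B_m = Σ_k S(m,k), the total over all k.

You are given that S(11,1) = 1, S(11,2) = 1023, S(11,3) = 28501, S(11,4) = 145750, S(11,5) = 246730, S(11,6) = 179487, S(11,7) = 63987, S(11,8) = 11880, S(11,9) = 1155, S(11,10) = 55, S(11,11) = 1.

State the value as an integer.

4213597

i=12: T(12,1)=0+1·1=1 | T(12,2)=1+2·1023=2047 | T(12,3)=1023+3·28501=86526 | T(12,4)=28501+4·145750=611501 | T(12,5)=145750+5·246730=1379400 | T(12,6)=246730+6·179487=1323652 | T(12,7)=179487+7·63987=627396 | T(12,8)=63987+8·11880=159027 | T(12,9)=11880+9·1155=22275 | T(12,10)=1155+10·55=1705 | T(12,11)=55+11·1=66 | T(12,12)=1+12·0=1
B_12 = ΣS(12,k) = 1+2047+86526+611501+1379400+1323652+627396+159027+22275+1705+66+1 = 4213597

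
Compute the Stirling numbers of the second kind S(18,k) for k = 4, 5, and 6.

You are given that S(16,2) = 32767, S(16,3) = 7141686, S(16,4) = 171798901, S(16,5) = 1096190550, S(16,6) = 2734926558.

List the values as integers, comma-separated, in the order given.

[17] T[17,3]:3*7141686+32767=21457825 · T[17,4]:4*171798901+7141686=694337290 · T[17,5]:5*1096190550+171798901=5652751651 · T[17,6]:6*2734926558+1096190550=17505749898
[18] T[18,4]:4*694337290+21457825=2798806985 · T[18,5]:5*5652751651+694337290=28958095545 · T[18,6]:6*17505749898+5652751651=110687251039
Read S(18,4) = 2798806985, S(18,5) = 28958095545, S(18,6) = 110687251039.

2798806985, 28958095545, 110687251039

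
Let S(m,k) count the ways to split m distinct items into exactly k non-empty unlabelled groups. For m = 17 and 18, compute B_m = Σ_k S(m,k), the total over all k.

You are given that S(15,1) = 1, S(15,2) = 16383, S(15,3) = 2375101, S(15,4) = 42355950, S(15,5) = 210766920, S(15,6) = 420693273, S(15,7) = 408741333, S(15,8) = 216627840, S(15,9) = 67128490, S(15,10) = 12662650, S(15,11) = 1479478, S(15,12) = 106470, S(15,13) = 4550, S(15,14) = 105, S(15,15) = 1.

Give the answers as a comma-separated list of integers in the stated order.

82864869804, 682076806159

@16  (16,1):1·1+0→1, (16,2):16383·2+1→32767, (16,3):2375101·3+16383→7141686, (16,4):42355950·4+2375101→171798901, (16,5):210766920·5+42355950→1096190550, (16,6):420693273·6+210766920→2734926558, (16,7):408741333·7+420693273→3281882604, (16,8):216627840·8+408741333→2141764053, (16,9):67128490·9+216627840→820784250, (16,10):12662650·10+67128490→193754990, (16,11):1479478·11+12662650→28936908, (16,12):106470·12+1479478→2757118, (16,13):4550·13+106470→165620, (16,14):105·14+4550→6020, (16,15):1·15+105→120, (16,16):0·16+1→1
@17  (17,1):1·1+0→1, (17,2):32767·2+1→65535, (17,3):7141686·3+32767→21457825, (17,4):171798901·4+7141686→694337290, (17,5):1096190550·5+171798901→5652751651, (17,6):2734926558·6+1096190550→17505749898, (17,7):3281882604·7+2734926558→25708104786, (17,8):2141764053·8+3281882604→20415995028, (17,9):820784250·9+2141764053→9528822303, (17,10):193754990·10+820784250→2758334150, (17,11):28936908·11+193754990→512060978, (17,12):2757118·12+28936908→62022324, (17,13):165620·13+2757118→4910178, (17,14):6020·14+165620→249900, (17,15):120·15+6020→7820, (17,16):1·16+120→136, (17,17):0·17+1→1
@18  (18,1):1·1+0→1, (18,2):65535·2+1→131071, (18,3):21457825·3+65535→64439010, (18,4):694337290·4+21457825→2798806985, (18,5):5652751651·5+694337290→28958095545, (18,6):17505749898·6+5652751651→110687251039, (18,7):25708104786·7+17505749898→197462483400, (18,8):20415995028·8+25708104786→189036065010, (18,9):9528822303·9+20415995028→106175395755, (18,10):2758334150·10+9528822303→37112163803, (18,11):512060978·11+2758334150→8391004908, (18,12):62022324·12+512060978→1256328866, (18,13):4910178·13+62022324→125854638, (18,14):249900·14+4910178→8408778, (18,15):7820·15+249900→367200, (18,16):136·16+7820→9996, (18,17):1·17+136→153, (18,18):0·18+1→1
B_17 = ΣS(17,k) = 1+65535+21457825+694337290+5652751651+17505749898+25708104786+20415995028+9528822303+2758334150+512060978+62022324+4910178+249900+7820+136+1 = 82864869804
B_18 = ΣS(18,k) = 1+131071+64439010+2798806985+28958095545+110687251039+197462483400+189036065010+106175395755+37112163803+8391004908+1256328866+125854638+8408778+367200+9996+153+1 = 682076806159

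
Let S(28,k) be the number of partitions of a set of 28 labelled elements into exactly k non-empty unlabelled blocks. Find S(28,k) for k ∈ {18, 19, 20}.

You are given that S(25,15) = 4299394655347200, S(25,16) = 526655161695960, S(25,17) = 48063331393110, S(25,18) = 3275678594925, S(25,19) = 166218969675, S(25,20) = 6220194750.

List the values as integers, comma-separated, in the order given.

94432767017711850, 7626292886912700, 474194413703010

row 26: T[26][16]=16·526655161695960+4299394655347200=12725877242482560  T[26][17]=17·48063331393110+526655161695960=1343731795378830  T[26][18]=18·3275678594925+48063331393110=107025546101760  T[26][19]=19·166218969675+3275678594925=6433839018750  T[26][20]=20·6220194750+166218969675=290622864675
row 27: T[27][17]=17·1343731795378830+12725877242482560=35569317763922670  T[27][18]=18·107025546101760+1343731795378830=3270191625210510  T[27][19]=19·6433839018750+107025546101760=229268487458010  T[27][20]=20·290622864675+6433839018750=12246296312250
row 28: T[28][18]=18·3270191625210510+35569317763922670=94432767017711850  T[28][19]=19·229268487458010+3270191625210510=7626292886912700  T[28][20]=20·12246296312250+229268487458010=474194413703010
Read S(28,18) = 94432767017711850, S(28,19) = 7626292886912700, S(28,20) = 474194413703010.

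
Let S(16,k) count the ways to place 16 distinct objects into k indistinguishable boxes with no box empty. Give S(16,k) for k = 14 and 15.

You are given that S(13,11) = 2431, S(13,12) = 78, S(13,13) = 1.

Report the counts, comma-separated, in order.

6020, 120

@14  (14,12):78·12+2431→3367, (14,13):1·13+78→91, (14,14):0·14+1→1
@15  (15,13):91·13+3367→4550, (15,14):1·14+91→105, (15,15):0·15+1→1
@16  (16,14):105·14+4550→6020, (16,15):1·15+105→120
Read S(16,14) = 6020, S(16,15) = 120.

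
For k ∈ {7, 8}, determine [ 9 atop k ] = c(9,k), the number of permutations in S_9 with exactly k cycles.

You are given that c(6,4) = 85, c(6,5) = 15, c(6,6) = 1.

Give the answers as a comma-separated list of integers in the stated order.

@7  (7,5):15·6+85→175, (7,6):1·6+15→21, (7,7):0·6+1→1
@8  (8,6):21·7+175→322, (8,7):1·7+21→28, (8,8):0·7+1→1
@9  (9,7):28·8+322→546, (9,8):1·8+28→36
Read c(9,7) = 546, c(9,8) = 36.

546, 36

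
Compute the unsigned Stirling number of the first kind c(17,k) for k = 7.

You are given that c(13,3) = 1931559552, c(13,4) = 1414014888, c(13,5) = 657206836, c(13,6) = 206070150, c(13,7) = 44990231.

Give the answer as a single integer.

row 14: T[14][4]=13·1414014888+1931559552=20313753096  T[14][5]=13·657206836+1414014888=9957703756  T[14][6]=13·206070150+657206836=3336118786  T[14][7]=13·44990231+206070150=790943153
row 15: T[15][5]=14·9957703756+20313753096=159721605680  T[15][6]=14·3336118786+9957703756=56663366760  T[15][7]=14·790943153+3336118786=14409322928
row 16: T[16][6]=15·56663366760+159721605680=1009672107080  T[16][7]=15·14409322928+56663366760=272803210680
row 17: T[17][7]=16·272803210680+1009672107080=5374523477960
Read c(17,7) = 5374523477960.

5374523477960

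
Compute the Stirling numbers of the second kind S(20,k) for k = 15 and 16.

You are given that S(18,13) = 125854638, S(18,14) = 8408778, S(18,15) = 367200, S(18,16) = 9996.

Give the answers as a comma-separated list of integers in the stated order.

row 19: T[19][14]=14·8408778+125854638=243577530  T[19][15]=15·367200+8408778=13916778  T[19][16]=16·9996+367200=527136
row 20: T[20][15]=15·13916778+243577530=452329200  T[20][16]=16·527136+13916778=22350954
Read S(20,15) = 452329200, S(20,16) = 22350954.

452329200, 22350954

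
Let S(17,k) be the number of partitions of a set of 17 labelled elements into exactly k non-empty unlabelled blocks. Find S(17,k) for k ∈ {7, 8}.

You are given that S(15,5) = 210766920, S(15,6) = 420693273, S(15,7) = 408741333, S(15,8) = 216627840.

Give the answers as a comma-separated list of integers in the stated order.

r16: T_16,6=6×420693273+210766920=2734926558; T_16,7=7×408741333+420693273=3281882604; T_16,8=8×216627840+408741333=2141764053
r17: T_17,7=7×3281882604+2734926558=25708104786; T_17,8=8×2141764053+3281882604=20415995028
Read S(17,7) = 25708104786, S(17,8) = 20415995028.

25708104786, 20415995028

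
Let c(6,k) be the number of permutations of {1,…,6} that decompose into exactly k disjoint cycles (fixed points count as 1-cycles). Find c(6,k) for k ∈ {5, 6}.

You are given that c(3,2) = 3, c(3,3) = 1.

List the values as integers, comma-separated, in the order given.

15, 1

@4  (4,3):1·3+3→6, (4,4):0·3+1→1
@5  (5,4):1·4+6→10, (5,5):0·4+1→1
@6  (6,5):1·5+10→15, (6,6):0·5+1→1
Read c(6,5) = 15, c(6,6) = 1.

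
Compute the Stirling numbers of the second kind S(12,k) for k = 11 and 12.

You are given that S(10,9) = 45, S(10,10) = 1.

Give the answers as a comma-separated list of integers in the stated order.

[11] T[11,10]:10*1+45=55 · T[11,11]:11*0+1=1
[12] T[12,11]:11*1+55=66 · T[12,12]:12*0+1=1
Read S(12,11) = 66, S(12,12) = 1.

66, 1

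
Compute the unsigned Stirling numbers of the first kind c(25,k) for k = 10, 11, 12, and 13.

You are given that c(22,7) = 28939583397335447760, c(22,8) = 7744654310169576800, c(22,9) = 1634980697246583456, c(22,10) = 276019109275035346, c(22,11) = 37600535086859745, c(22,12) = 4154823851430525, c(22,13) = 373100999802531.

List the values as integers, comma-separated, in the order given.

@23  (23,8):7744654310169576800·22+28939583397335447760→199321978221066137360, (23,9):1634980697246583456·22+7744654310169576800→43714229649594412832, (23,10):276019109275035346·22+1634980697246583456→7707401101297361068, (23,11):37600535086859745·22+276019109275035346→1103230881185949736, (23,12):4154823851430525·22+37600535086859745→129006659818331295, (23,13):373100999802531·22+4154823851430525→12363045847086207
@24  (24,9):43714229649594412832·23+199321978221066137360→1204749260161737632496, (24,10):7707401101297361068·23+43714229649594412832→220984454979433717396, (24,11):1103230881185949736·23+7707401101297361068→33081711368574204996, (24,12):129006659818331295·23+1103230881185949736→4070384057007569521, (24,13):12363045847086207·23+129006659818331295→413356714301314056
@25  (25,10):220984454979433717396·24+1204749260161737632496→6508376179668146850000, (25,11):33081711368574204996·24+220984454979433717396→1014945527825214637300, (25,12):4070384057007569521·24+33081711368574204996→130770928736755873500, (25,13):413356714301314056·24+4070384057007569521→13990945200239106865
Read c(25,10) = 6508376179668146850000, c(25,11) = 1014945527825214637300, c(25,12) = 130770928736755873500, c(25,13) = 13990945200239106865.

6508376179668146850000, 1014945527825214637300, 130770928736755873500, 13990945200239106865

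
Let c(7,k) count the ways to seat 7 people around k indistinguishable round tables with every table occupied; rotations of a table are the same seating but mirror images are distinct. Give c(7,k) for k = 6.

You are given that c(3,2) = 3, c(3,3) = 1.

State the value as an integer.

21

r4: T_4,3=3×1+3=6; T_4,4=3×0+1=1
r5: T_5,4=4×1+6=10; T_5,5=4×0+1=1
r6: T_6,5=5×1+10=15; T_6,6=5×0+1=1
r7: T_7,6=6×1+15=21
Read c(7,6) = 21.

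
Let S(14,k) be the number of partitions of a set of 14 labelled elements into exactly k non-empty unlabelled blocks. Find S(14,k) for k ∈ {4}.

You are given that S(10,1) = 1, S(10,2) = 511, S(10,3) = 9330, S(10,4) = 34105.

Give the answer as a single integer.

r11: T_11,1=1×1+0=1; T_11,2=2×511+1=1023; T_11,3=3×9330+511=28501; T_11,4=4×34105+9330=145750
r12: T_12,2=2×1023+1=2047; T_12,3=3×28501+1023=86526; T_12,4=4×145750+28501=611501
r13: T_13,3=3×86526+2047=261625; T_13,4=4×611501+86526=2532530
r14: T_14,4=4×2532530+261625=10391745
Read S(14,4) = 10391745.

10391745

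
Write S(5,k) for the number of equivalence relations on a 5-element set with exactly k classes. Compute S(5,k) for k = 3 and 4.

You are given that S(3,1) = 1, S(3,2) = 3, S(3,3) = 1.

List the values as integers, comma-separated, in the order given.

row 4: T[4][2]=2·3+1=7  T[4][3]=3·1+3=6  T[4][4]=4·0+1=1
row 5: T[5][3]=3·6+7=25  T[5][4]=4·1+6=10
Read S(5,3) = 25, S(5,4) = 10.

25, 10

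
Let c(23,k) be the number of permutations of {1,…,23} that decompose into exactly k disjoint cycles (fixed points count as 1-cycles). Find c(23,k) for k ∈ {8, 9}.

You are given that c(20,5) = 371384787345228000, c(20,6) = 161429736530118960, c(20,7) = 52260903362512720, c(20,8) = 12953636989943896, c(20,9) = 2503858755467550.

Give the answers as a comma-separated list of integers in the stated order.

199321978221066137360, 43714229649594412832

row 21: T[21][6]=20·161429736530118960+371384787345228000=3599979517947607200  T[21][7]=20·52260903362512720+161429736530118960=1206647803780373360  T[21][8]=20·12953636989943896+52260903362512720=311333643161390640  T[21][9]=20·2503858755467550+12953636989943896=63030812099294896
row 22: T[22][7]=21·1206647803780373360+3599979517947607200=28939583397335447760  T[22][8]=21·311333643161390640+1206647803780373360=7744654310169576800  T[22][9]=21·63030812099294896+311333643161390640=1634980697246583456
row 23: T[23][8]=22·7744654310169576800+28939583397335447760=199321978221066137360  T[23][9]=22·1634980697246583456+7744654310169576800=43714229649594412832
Read c(23,8) = 199321978221066137360, c(23,9) = 43714229649594412832.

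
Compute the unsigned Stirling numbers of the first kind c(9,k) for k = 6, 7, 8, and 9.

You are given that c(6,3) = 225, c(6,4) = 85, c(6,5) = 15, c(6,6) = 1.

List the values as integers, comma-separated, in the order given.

[7] T[7,4]:6*85+225=735 · T[7,5]:6*15+85=175 · T[7,6]:6*1+15=21 · T[7,7]:6*0+1=1
[8] T[8,5]:7*175+735=1960 · T[8,6]:7*21+175=322 · T[8,7]:7*1+21=28 · T[8,8]:7*0+1=1
[9] T[9,6]:8*322+1960=4536 · T[9,7]:8*28+322=546 · T[9,8]:8*1+28=36 · T[9,9]:8*0+1=1
Read c(9,6) = 4536, c(9,7) = 546, c(9,8) = 36, c(9,9) = 1.

4536, 546, 36, 1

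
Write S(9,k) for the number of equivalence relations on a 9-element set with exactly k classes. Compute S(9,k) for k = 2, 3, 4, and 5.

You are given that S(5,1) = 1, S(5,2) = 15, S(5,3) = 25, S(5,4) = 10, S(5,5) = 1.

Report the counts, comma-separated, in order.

row 6: T[6][1]=1·1+0=1  T[6][2]=2·15+1=31  T[6][3]=3·25+15=90  T[6][4]=4·10+25=65  T[6][5]=5·1+10=15
row 7: T[7][1]=1·1+0=1  T[7][2]=2·31+1=63  T[7][3]=3·90+31=301  T[7][4]=4·65+90=350  T[7][5]=5·15+65=140
row 8: T[8][1]=1·1+0=1  T[8][2]=2·63+1=127  T[8][3]=3·301+63=966  T[8][4]=4·350+301=1701  T[8][5]=5·140+350=1050
row 9: T[9][2]=2·127+1=255  T[9][3]=3·966+127=3025  T[9][4]=4·1701+966=7770  T[9][5]=5·1050+1701=6951
Read S(9,2) = 255, S(9,3) = 3025, S(9,4) = 7770, S(9,5) = 6951.

255, 3025, 7770, 6951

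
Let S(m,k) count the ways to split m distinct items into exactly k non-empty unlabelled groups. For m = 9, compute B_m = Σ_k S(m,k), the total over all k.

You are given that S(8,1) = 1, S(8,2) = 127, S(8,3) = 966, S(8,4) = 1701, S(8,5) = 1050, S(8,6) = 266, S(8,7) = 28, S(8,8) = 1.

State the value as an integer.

21147

r9: T_9,1=1×1+0=1; T_9,2=2×127+1=255; T_9,3=3×966+127=3025; T_9,4=4×1701+966=7770; T_9,5=5×1050+1701=6951; T_9,6=6×266+1050=2646; T_9,7=7×28+266=462; T_9,8=8×1+28=36; T_9,9=9×0+1=1
B_9 = ΣS(9,k) = 1+255+3025+7770+6951+2646+462+36+1 = 21147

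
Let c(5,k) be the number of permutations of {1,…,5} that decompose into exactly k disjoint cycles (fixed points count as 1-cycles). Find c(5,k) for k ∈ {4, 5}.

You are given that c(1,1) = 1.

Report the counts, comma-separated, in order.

10, 1

r2: T_2,1=1×1+0=1; T_2,2=1×0+1=1
r3: T_3,2=2×1+1=3; T_3,3=2×0+1=1
r4: T_4,3=3×1+3=6; T_4,4=3×0+1=1
r5: T_5,4=4×1+6=10; T_5,5=4×0+1=1
Read c(5,4) = 10, c(5,5) = 1.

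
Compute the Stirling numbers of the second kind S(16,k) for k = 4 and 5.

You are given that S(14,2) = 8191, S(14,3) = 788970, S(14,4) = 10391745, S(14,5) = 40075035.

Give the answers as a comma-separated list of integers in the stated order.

171798901, 1096190550

@15  (15,3):788970·3+8191→2375101, (15,4):10391745·4+788970→42355950, (15,5):40075035·5+10391745→210766920
@16  (16,4):42355950·4+2375101→171798901, (16,5):210766920·5+42355950→1096190550
Read S(16,4) = 171798901, S(16,5) = 1096190550.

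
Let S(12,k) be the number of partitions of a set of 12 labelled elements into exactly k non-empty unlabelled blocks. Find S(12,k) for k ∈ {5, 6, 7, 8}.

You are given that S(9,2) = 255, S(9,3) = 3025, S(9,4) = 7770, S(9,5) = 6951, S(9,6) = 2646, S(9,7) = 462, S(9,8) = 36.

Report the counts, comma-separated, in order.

row 10: T[10][3]=3·3025+255=9330  T[10][4]=4·7770+3025=34105  T[10][5]=5·6951+7770=42525  T[10][6]=6·2646+6951=22827  T[10][7]=7·462+2646=5880  T[10][8]=8·36+462=750
row 11: T[11][4]=4·34105+9330=145750  T[11][5]=5·42525+34105=246730  T[11][6]=6·22827+42525=179487  T[11][7]=7·5880+22827=63987  T[11][8]=8·750+5880=11880
row 12: T[12][5]=5·246730+145750=1379400  T[12][6]=6·179487+246730=1323652  T[12][7]=7·63987+179487=627396  T[12][8]=8·11880+63987=159027
Read S(12,5) = 1379400, S(12,6) = 1323652, S(12,7) = 627396, S(12,8) = 159027.

1379400, 1323652, 627396, 159027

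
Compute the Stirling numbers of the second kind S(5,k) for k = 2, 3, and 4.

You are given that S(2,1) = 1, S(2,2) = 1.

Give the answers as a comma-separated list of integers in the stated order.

15, 25, 10

row 3: T[3][1]=1·1+0=1  T[3][2]=2·1+1=3  T[3][3]=3·0+1=1
row 4: T[4][1]=1·1+0=1  T[4][2]=2·3+1=7  T[4][3]=3·1+3=6  T[4][4]=4·0+1=1
row 5: T[5][2]=2·7+1=15  T[5][3]=3·6+7=25  T[5][4]=4·1+6=10
Read S(5,2) = 15, S(5,3) = 25, S(5,4) = 10.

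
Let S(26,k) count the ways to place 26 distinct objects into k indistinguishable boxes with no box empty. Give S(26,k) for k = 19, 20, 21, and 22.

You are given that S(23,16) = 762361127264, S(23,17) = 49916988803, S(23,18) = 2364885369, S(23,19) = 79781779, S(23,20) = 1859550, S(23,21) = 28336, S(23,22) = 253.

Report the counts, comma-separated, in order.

r24: T_24,17=17×49916988803+762361127264=1610949936915; T_24,18=18×2364885369+49916988803=92484925445; T_24,19=19×79781779+2364885369=3880739170; T_24,20=20×1859550+79781779=116972779; T_24,21=21×28336+1859550=2454606; T_24,22=22×253+28336=33902
r25: T_25,18=18×92484925445+1610949936915=3275678594925; T_25,19=19×3880739170+92484925445=166218969675; T_25,20=20×116972779+3880739170=6220194750; T_25,21=21×2454606+116972779=168519505; T_25,22=22×33902+2454606=3200450
r26: T_26,19=19×166218969675+3275678594925=6433839018750; T_26,20=20×6220194750+166218969675=290622864675; T_26,21=21×168519505+6220194750=9759104355; T_26,22=22×3200450+168519505=238929405
Read S(26,19) = 6433839018750, S(26,20) = 290622864675, S(26,21) = 9759104355, S(26,22) = 238929405.

6433839018750, 290622864675, 9759104355, 238929405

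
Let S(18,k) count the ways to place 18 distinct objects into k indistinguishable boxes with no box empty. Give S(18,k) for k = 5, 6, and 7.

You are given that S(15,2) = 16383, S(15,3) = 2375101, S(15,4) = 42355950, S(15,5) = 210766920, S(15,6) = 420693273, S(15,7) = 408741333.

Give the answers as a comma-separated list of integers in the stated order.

r16: T_16,3=3×2375101+16383=7141686; T_16,4=4×42355950+2375101=171798901; T_16,5=5×210766920+42355950=1096190550; T_16,6=6×420693273+210766920=2734926558; T_16,7=7×408741333+420693273=3281882604
r17: T_17,4=4×171798901+7141686=694337290; T_17,5=5×1096190550+171798901=5652751651; T_17,6=6×2734926558+1096190550=17505749898; T_17,7=7×3281882604+2734926558=25708104786
r18: T_18,5=5×5652751651+694337290=28958095545; T_18,6=6×17505749898+5652751651=110687251039; T_18,7=7×25708104786+17505749898=197462483400
Read S(18,5) = 28958095545, S(18,6) = 110687251039, S(18,7) = 197462483400.

28958095545, 110687251039, 197462483400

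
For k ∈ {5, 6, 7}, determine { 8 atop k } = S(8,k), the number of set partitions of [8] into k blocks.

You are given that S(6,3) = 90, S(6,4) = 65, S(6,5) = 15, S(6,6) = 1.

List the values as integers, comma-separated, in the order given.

@7  (7,4):65·4+90→350, (7,5):15·5+65→140, (7,6):1·6+15→21, (7,7):0·7+1→1
@8  (8,5):140·5+350→1050, (8,6):21·6+140→266, (8,7):1·7+21→28
Read S(8,5) = 1050, S(8,6) = 266, S(8,7) = 28.

1050, 266, 28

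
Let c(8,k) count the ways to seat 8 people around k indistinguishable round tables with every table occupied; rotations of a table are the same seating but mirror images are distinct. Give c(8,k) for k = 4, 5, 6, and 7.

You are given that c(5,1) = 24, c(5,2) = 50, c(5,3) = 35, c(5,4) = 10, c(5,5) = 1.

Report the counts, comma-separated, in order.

r6: T_6,2=5×50+24=274; T_6,3=5×35+50=225; T_6,4=5×10+35=85; T_6,5=5×1+10=15; T_6,6=5×0+1=1
r7: T_7,3=6×225+274=1624; T_7,4=6×85+225=735; T_7,5=6×15+85=175; T_7,6=6×1+15=21; T_7,7=6×0+1=1
r8: T_8,4=7×735+1624=6769; T_8,5=7×175+735=1960; T_8,6=7×21+175=322; T_8,7=7×1+21=28
Read c(8,4) = 6769, c(8,5) = 1960, c(8,6) = 322, c(8,7) = 28.

6769, 1960, 322, 28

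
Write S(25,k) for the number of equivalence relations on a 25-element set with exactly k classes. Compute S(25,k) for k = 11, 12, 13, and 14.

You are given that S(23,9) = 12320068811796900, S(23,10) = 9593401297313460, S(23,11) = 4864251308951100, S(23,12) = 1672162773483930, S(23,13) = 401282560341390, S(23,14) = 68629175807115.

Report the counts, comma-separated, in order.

802355904438462660, 362262620784874680, 114485073343744260, 25958110360896000

i=24: T(24,10)=12320068811796900+10·9593401297313460=108254081784931500 | T(24,11)=9593401297313460+11·4864251308951100=63100165695775560 | T(24,12)=4864251308951100+12·1672162773483930=24930204590758260 | T(24,13)=1672162773483930+13·401282560341390=6888836057922000 | T(24,14)=401282560341390+14·68629175807115=1362091021641000
i=25: T(25,11)=108254081784931500+11·63100165695775560=802355904438462660 | T(25,12)=63100165695775560+12·24930204590758260=362262620784874680 | T(25,13)=24930204590758260+13·6888836057922000=114485073343744260 | T(25,14)=6888836057922000+14·1362091021641000=25958110360896000
Read S(25,11) = 802355904438462660, S(25,12) = 362262620784874680, S(25,13) = 114485073343744260, S(25,14) = 25958110360896000.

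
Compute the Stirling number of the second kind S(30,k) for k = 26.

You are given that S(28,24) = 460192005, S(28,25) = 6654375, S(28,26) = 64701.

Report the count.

i=29: T(29,25)=460192005+25·6654375=626551380 | T(29,26)=6654375+26·64701=8336601
i=30: T(30,26)=626551380+26·8336601=843303006
Read S(30,26) = 843303006.

843303006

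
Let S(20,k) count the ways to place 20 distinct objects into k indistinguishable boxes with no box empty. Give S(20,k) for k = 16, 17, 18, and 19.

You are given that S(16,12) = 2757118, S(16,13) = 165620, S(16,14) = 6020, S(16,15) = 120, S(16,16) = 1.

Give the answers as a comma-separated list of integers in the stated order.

22350954, 741285, 15675, 190

r17: T_17,13=13×165620+2757118=4910178; T_17,14=14×6020+165620=249900; T_17,15=15×120+6020=7820; T_17,16=16×1+120=136; T_17,17=17×0+1=1
r18: T_18,14=14×249900+4910178=8408778; T_18,15=15×7820+249900=367200; T_18,16=16×136+7820=9996; T_18,17=17×1+136=153; T_18,18=18×0+1=1
r19: T_19,15=15×367200+8408778=13916778; T_19,16=16×9996+367200=527136; T_19,17=17×153+9996=12597; T_19,18=18×1+153=171; T_19,19=19×0+1=1
r20: T_20,16=16×527136+13916778=22350954; T_20,17=17×12597+527136=741285; T_20,18=18×171+12597=15675; T_20,19=19×1+171=190
Read S(20,16) = 22350954, S(20,17) = 741285, S(20,18) = 15675, S(20,19) = 190.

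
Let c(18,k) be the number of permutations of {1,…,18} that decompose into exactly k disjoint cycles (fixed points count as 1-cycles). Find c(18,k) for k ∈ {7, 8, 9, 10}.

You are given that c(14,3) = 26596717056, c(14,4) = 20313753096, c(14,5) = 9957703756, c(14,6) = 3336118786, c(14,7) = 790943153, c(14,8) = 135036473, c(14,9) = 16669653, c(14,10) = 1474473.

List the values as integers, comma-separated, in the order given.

110228466184200, 24871845297936, 4308105301929, 577924894833

@15  (15,4):20313753096·14+26596717056→310989260400, (15,5):9957703756·14+20313753096→159721605680, (15,6):3336118786·14+9957703756→56663366760, (15,7):790943153·14+3336118786→14409322928, (15,8):135036473·14+790943153→2681453775, (15,9):16669653·14+135036473→368411615, (15,10):1474473·14+16669653→37312275
@16  (16,5):159721605680·15+310989260400→2706813345600, (16,6):56663366760·15+159721605680→1009672107080, (16,7):14409322928·15+56663366760→272803210680, (16,8):2681453775·15+14409322928→54631129553, (16,9):368411615·15+2681453775→8207628000, (16,10):37312275·15+368411615→928095740
@17  (17,6):1009672107080·16+2706813345600→18861567058880, (17,7):272803210680·16+1009672107080→5374523477960, (17,8):54631129553·16+272803210680→1146901283528, (17,9):8207628000·16+54631129553→185953177553, (17,10):928095740·16+8207628000→23057159840
@18  (18,7):5374523477960·17+18861567058880→110228466184200, (18,8):1146901283528·17+5374523477960→24871845297936, (18,9):185953177553·17+1146901283528→4308105301929, (18,10):23057159840·17+185953177553→577924894833
Read c(18,7) = 110228466184200, c(18,8) = 24871845297936, c(18,9) = 4308105301929, c(18,10) = 577924894833.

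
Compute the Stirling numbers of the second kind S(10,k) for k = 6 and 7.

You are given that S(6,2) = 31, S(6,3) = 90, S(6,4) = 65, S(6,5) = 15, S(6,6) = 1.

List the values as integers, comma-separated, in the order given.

22827, 5880

row 7: T[7][3]=3·90+31=301  T[7][4]=4·65+90=350  T[7][5]=5·15+65=140  T[7][6]=6·1+15=21  T[7][7]=7·0+1=1
row 8: T[8][4]=4·350+301=1701  T[8][5]=5·140+350=1050  T[8][6]=6·21+140=266  T[8][7]=7·1+21=28
row 9: T[9][5]=5·1050+1701=6951  T[9][6]=6·266+1050=2646  T[9][7]=7·28+266=462
row 10: T[10][6]=6·2646+6951=22827  T[10][7]=7·462+2646=5880
Read S(10,6) = 22827, S(10,7) = 5880.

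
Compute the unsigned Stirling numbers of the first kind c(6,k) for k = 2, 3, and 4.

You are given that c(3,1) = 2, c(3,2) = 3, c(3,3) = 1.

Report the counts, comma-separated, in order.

274, 225, 85

@4  (4,1):2·3+0→6, (4,2):3·3+2→11, (4,3):1·3+3→6, (4,4):0·3+1→1
@5  (5,1):6·4+0→24, (5,2):11·4+6→50, (5,3):6·4+11→35, (5,4):1·4+6→10
@6  (6,2):50·5+24→274, (6,3):35·5+50→225, (6,4):10·5+35→85
Read c(6,2) = 274, c(6,3) = 225, c(6,4) = 85.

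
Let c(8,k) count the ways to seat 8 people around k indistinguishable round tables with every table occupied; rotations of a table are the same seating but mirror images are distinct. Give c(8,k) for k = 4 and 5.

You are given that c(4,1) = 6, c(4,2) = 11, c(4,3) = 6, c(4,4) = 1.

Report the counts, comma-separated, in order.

6769, 1960

@5  (5,1):6·4+0→24, (5,2):11·4+6→50, (5,3):6·4+11→35, (5,4):1·4+6→10, (5,5):0·4+1→1
@6  (6,2):50·5+24→274, (6,3):35·5+50→225, (6,4):10·5+35→85, (6,5):1·5+10→15
@7  (7,3):225·6+274→1624, (7,4):85·6+225→735, (7,5):15·6+85→175
@8  (8,4):735·7+1624→6769, (8,5):175·7+735→1960
Read c(8,4) = 6769, c(8,5) = 1960.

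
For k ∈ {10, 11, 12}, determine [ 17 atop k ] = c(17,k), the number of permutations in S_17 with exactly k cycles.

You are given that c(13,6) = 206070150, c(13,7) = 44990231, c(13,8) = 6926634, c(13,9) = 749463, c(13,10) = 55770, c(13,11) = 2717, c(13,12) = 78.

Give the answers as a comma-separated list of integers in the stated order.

r14: T_14,7=13×44990231+206070150=790943153; T_14,8=13×6926634+44990231=135036473; T_14,9=13×749463+6926634=16669653; T_14,10=13×55770+749463=1474473; T_14,11=13×2717+55770=91091; T_14,12=13×78+2717=3731
r15: T_15,8=14×135036473+790943153=2681453775; T_15,9=14×16669653+135036473=368411615; T_15,10=14×1474473+16669653=37312275; T_15,11=14×91091+1474473=2749747; T_15,12=14×3731+91091=143325
r16: T_16,9=15×368411615+2681453775=8207628000; T_16,10=15×37312275+368411615=928095740; T_16,11=15×2749747+37312275=78558480; T_16,12=15×143325+2749747=4899622
r17: T_17,10=16×928095740+8207628000=23057159840; T_17,11=16×78558480+928095740=2185031420; T_17,12=16×4899622+78558480=156952432
Read c(17,10) = 23057159840, c(17,11) = 2185031420, c(17,12) = 156952432.

23057159840, 2185031420, 156952432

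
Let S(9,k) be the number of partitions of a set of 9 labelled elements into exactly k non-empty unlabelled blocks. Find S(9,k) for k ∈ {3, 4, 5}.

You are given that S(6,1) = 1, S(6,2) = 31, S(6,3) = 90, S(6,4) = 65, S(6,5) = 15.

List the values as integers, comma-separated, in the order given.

r7: T_7,1=1×1+0=1; T_7,2=2×31+1=63; T_7,3=3×90+31=301; T_7,4=4×65+90=350; T_7,5=5×15+65=140
r8: T_8,2=2×63+1=127; T_8,3=3×301+63=966; T_8,4=4×350+301=1701; T_8,5=5×140+350=1050
r9: T_9,3=3×966+127=3025; T_9,4=4×1701+966=7770; T_9,5=5×1050+1701=6951
Read S(9,3) = 3025, S(9,4) = 7770, S(9,5) = 6951.

3025, 7770, 6951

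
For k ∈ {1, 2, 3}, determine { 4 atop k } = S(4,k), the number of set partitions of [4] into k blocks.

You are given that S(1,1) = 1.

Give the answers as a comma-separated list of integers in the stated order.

1, 7, 6

[2] T[2,1]:1*1+0=1 · T[2,2]:2*0+1=1
[3] T[3,1]:1*1+0=1 · T[3,2]:2*1+1=3 · T[3,3]:3*0+1=1
[4] T[4,1]:1*1+0=1 · T[4,2]:2*3+1=7 · T[4,3]:3*1+3=6
Read S(4,1) = 1, S(4,2) = 7, S(4,3) = 6.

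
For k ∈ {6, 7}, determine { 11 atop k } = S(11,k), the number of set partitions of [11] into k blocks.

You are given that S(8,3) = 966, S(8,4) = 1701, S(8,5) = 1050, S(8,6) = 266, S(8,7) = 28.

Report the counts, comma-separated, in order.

row 9: T[9][4]=4·1701+966=7770  T[9][5]=5·1050+1701=6951  T[9][6]=6·266+1050=2646  T[9][7]=7·28+266=462
row 10: T[10][5]=5·6951+7770=42525  T[10][6]=6·2646+6951=22827  T[10][7]=7·462+2646=5880
row 11: T[11][6]=6·22827+42525=179487  T[11][7]=7·5880+22827=63987
Read S(11,6) = 179487, S(11,7) = 63987.

179487, 63987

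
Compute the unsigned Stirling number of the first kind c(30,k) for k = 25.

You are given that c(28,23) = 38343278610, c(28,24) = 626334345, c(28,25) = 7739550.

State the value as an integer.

80328850875

@29  (29,24):626334345·28+38343278610→55880640270, (29,25):7739550·28+626334345→843041745
@30  (30,25):843041745·29+55880640270→80328850875
Read c(30,25) = 80328850875.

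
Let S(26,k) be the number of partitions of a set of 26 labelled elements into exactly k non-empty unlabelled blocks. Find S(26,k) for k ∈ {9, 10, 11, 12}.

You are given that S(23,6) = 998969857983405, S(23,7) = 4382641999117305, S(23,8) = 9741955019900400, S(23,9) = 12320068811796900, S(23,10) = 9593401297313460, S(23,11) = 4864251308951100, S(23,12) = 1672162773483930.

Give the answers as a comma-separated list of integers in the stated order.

i=24: T(24,7)=998969857983405+7·4382641999117305=31677463851804540 | T(24,8)=4382641999117305+8·9741955019900400=82318282158320505 | T(24,9)=9741955019900400+9·12320068811796900=120622574326072500 | T(24,10)=12320068811796900+10·9593401297313460=108254081784931500 | T(24,11)=9593401297313460+11·4864251308951100=63100165695775560 | T(24,12)=4864251308951100+12·1672162773483930=24930204590758260
i=25: T(25,8)=31677463851804540+8·82318282158320505=690223721118368580 | T(25,9)=82318282158320505+9·120622574326072500=1167921451092973005 | T(25,10)=120622574326072500+10·108254081784931500=1203163392175387500 | T(25,11)=108254081784931500+11·63100165695775560=802355904438462660 | T(25,12)=63100165695775560+12·24930204590758260=362262620784874680
i=26: T(26,9)=690223721118368580+9·1167921451092973005=11201516780955125625 | T(26,10)=1167921451092973005+10·1203163392175387500=13199555372846848005 | T(26,11)=1203163392175387500+11·802355904438462660=10029078340998476760 | T(26,12)=802355904438462660+12·362262620784874680=5149507353856958820
Read S(26,9) = 11201516780955125625, S(26,10) = 13199555372846848005, S(26,11) = 10029078340998476760, S(26,12) = 5149507353856958820.

11201516780955125625, 13199555372846848005, 10029078340998476760, 5149507353856958820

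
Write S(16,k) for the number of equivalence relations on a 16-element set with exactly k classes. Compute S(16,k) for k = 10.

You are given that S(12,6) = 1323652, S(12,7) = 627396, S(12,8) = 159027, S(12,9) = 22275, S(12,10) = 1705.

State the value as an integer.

[13] T[13,7]:7*627396+1323652=5715424 · T[13,8]:8*159027+627396=1899612 · T[13,9]:9*22275+159027=359502 · T[13,10]:10*1705+22275=39325
[14] T[14,8]:8*1899612+5715424=20912320 · T[14,9]:9*359502+1899612=5135130 · T[14,10]:10*39325+359502=752752
[15] T[15,9]:9*5135130+20912320=67128490 · T[15,10]:10*752752+5135130=12662650
[16] T[16,10]:10*12662650+67128490=193754990
Read S(16,10) = 193754990.

193754990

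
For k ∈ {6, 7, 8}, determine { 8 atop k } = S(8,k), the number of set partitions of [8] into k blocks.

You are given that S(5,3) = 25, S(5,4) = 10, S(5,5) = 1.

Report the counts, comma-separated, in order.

266, 28, 1

@6  (6,4):10·4+25→65, (6,5):1·5+10→15, (6,6):0·6+1→1
@7  (7,5):15·5+65→140, (7,6):1·6+15→21, (7,7):0·7+1→1
@8  (8,6):21·6+140→266, (8,7):1·7+21→28, (8,8):0·8+1→1
Read S(8,6) = 266, S(8,7) = 28, S(8,8) = 1.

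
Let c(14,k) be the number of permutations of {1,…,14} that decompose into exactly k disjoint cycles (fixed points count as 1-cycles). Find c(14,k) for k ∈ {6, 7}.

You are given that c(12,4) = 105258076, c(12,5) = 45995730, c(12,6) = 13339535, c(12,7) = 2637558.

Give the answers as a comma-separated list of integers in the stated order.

3336118786, 790943153

@13  (13,5):45995730·12+105258076→657206836, (13,6):13339535·12+45995730→206070150, (13,7):2637558·12+13339535→44990231
@14  (14,6):206070150·13+657206836→3336118786, (14,7):44990231·13+206070150→790943153
Read c(14,6) = 3336118786, c(14,7) = 790943153.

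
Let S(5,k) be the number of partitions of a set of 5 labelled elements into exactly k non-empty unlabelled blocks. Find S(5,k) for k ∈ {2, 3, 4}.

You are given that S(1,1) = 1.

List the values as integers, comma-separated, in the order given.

row 2: T[2][1]=1·1+0=1  T[2][2]=2·0+1=1
row 3: T[3][1]=1·1+0=1  T[3][2]=2·1+1=3  T[3][3]=3·0+1=1
row 4: T[4][1]=1·1+0=1  T[4][2]=2·3+1=7  T[4][3]=3·1+3=6  T[4][4]=4·0+1=1
row 5: T[5][2]=2·7+1=15  T[5][3]=3·6+7=25  T[5][4]=4·1+6=10
Read S(5,2) = 15, S(5,3) = 25, S(5,4) = 10.

15, 25, 10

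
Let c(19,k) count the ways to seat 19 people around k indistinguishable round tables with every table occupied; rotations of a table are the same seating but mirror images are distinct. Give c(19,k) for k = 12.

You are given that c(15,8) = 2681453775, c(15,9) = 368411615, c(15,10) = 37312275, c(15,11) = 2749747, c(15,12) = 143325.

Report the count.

i=16: T(16,9)=2681453775+15·368411615=8207628000 | T(16,10)=368411615+15·37312275=928095740 | T(16,11)=37312275+15·2749747=78558480 | T(16,12)=2749747+15·143325=4899622
i=17: T(17,10)=8207628000+16·928095740=23057159840 | T(17,11)=928095740+16·78558480=2185031420 | T(17,12)=78558480+16·4899622=156952432
i=18: T(18,11)=23057159840+17·2185031420=60202693980 | T(18,12)=2185031420+17·156952432=4853222764
i=19: T(19,12)=60202693980+18·4853222764=147560703732
Read c(19,12) = 147560703732.

147560703732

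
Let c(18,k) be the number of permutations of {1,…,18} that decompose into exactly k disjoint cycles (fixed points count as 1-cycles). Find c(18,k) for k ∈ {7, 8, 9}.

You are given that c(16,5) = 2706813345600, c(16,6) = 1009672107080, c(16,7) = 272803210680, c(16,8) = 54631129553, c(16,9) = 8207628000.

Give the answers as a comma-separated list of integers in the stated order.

110228466184200, 24871845297936, 4308105301929

r17: T_17,6=16×1009672107080+2706813345600=18861567058880; T_17,7=16×272803210680+1009672107080=5374523477960; T_17,8=16×54631129553+272803210680=1146901283528; T_17,9=16×8207628000+54631129553=185953177553
r18: T_18,7=17×5374523477960+18861567058880=110228466184200; T_18,8=17×1146901283528+5374523477960=24871845297936; T_18,9=17×185953177553+1146901283528=4308105301929
Read c(18,7) = 110228466184200, c(18,8) = 24871845297936, c(18,9) = 4308105301929.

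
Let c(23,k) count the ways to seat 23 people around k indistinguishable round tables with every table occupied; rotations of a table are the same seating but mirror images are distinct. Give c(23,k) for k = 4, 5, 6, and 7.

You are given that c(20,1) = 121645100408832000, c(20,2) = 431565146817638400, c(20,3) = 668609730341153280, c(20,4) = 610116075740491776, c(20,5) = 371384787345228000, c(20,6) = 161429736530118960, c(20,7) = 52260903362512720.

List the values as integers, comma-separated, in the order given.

6548684852703068697600, 4280722865357147142912, 2021687376910682741568, 720308216440924653696

i=21: T(21,2)=121645100408832000+20·431565146817638400=8752948036761600000 | T(21,3)=431565146817638400+20·668609730341153280=13803759753640704000 | T(21,4)=668609730341153280+20·610116075740491776=12870931245150988800 | T(21,5)=610116075740491776+20·371384787345228000=8037811822645051776 | T(21,6)=371384787345228000+20·161429736530118960=3599979517947607200 | T(21,7)=161429736530118960+20·52260903362512720=1206647803780373360
i=22: T(22,3)=8752948036761600000+21·13803759753640704000=298631902863216384000 | T(22,4)=13803759753640704000+21·12870931245150988800=284093315901811468800 | T(22,5)=12870931245150988800+21·8037811822645051776=181664979520697076096 | T(22,6)=8037811822645051776+21·3599979517947607200=83637381699544802976 | T(22,7)=3599979517947607200+21·1206647803780373360=28939583397335447760
i=23: T(23,4)=298631902863216384000+22·284093315901811468800=6548684852703068697600 | T(23,5)=284093315901811468800+22·181664979520697076096=4280722865357147142912 | T(23,6)=181664979520697076096+22·83637381699544802976=2021687376910682741568 | T(23,7)=83637381699544802976+22·28939583397335447760=720308216440924653696
Read c(23,4) = 6548684852703068697600, c(23,5) = 4280722865357147142912, c(23,6) = 2021687376910682741568, c(23,7) = 720308216440924653696.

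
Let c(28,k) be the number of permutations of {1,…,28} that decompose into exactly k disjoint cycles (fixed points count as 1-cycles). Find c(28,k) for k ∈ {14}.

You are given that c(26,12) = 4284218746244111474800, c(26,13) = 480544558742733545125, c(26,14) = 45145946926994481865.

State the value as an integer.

61445535102359115635655

i=27: T(27,13)=4284218746244111474800+26·480544558742733545125=16778377273555183648050 | T(27,14)=480544558742733545125+26·45145946926994481865=1654339178844590073615
i=28: T(28,14)=16778377273555183648050+27·1654339178844590073615=61445535102359115635655
Read c(28,14) = 61445535102359115635655.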